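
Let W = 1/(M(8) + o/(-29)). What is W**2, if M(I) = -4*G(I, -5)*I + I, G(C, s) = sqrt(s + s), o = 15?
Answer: 841/(-217 + 928*I*sqrt(10))**2 ≈ -9.6069e-5 + 1.4286e-5*I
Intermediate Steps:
G(C, s) = sqrt(2)*sqrt(s) (G(C, s) = sqrt(2*s) = sqrt(2)*sqrt(s))
M(I) = I - 4*I*I*sqrt(10) (M(I) = -4*sqrt(2)*sqrt(-5)*I + I = -4*sqrt(2)*(I*sqrt(5))*I + I = -4*I*sqrt(10)*I + I = -4*I*I*sqrt(10) + I = I - 4*I*I*sqrt(10))
W = 1/(217/29 - 32*I*sqrt(10)) (W = 1/(8*(1 - 4*I*sqrt(10)) + 15/(-29)) = 1/((8 - 32*I*sqrt(10)) + 15*(-1/29)) = 1/((8 - 32*I*sqrt(10)) - 15/29) = 1/(217/29 - 32*I*sqrt(10)) ≈ 0.00072676 + 0.0098284*I)
W**2 = (6293/8658929 + 26912*I*sqrt(10)/8658929)**2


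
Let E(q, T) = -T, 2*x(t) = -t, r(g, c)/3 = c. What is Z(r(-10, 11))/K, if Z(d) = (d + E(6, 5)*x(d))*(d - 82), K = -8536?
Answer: 1029/1552 ≈ 0.66302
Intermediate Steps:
r(g, c) = 3*c
x(t) = -t/2 (x(t) = (-t)/2 = -t/2)
Z(d) = 7*d*(-82 + d)/2 (Z(d) = (d + (-1*5)*(-d/2))*(d - 82) = (d - (-5)*d/2)*(-82 + d) = (d + 5*d/2)*(-82 + d) = (7*d/2)*(-82 + d) = 7*d*(-82 + d)/2)
Z(r(-10, 11))/K = (7*(3*11)*(-82 + 3*11)/2)/(-8536) = ((7/2)*33*(-82 + 33))*(-1/8536) = ((7/2)*33*(-49))*(-1/8536) = -11319/2*(-1/8536) = 1029/1552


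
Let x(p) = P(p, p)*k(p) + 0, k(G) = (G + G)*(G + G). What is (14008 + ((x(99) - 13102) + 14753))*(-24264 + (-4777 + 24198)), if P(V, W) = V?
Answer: -18872468765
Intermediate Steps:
k(G) = 4*G² (k(G) = (2*G)*(2*G) = 4*G²)
x(p) = 4*p³ (x(p) = p*(4*p²) + 0 = 4*p³ + 0 = 4*p³)
(14008 + ((x(99) - 13102) + 14753))*(-24264 + (-4777 + 24198)) = (14008 + ((4*99³ - 13102) + 14753))*(-24264 + (-4777 + 24198)) = (14008 + ((4*970299 - 13102) + 14753))*(-24264 + 19421) = (14008 + ((3881196 - 13102) + 14753))*(-4843) = (14008 + (3868094 + 14753))*(-4843) = (14008 + 3882847)*(-4843) = 3896855*(-4843) = -18872468765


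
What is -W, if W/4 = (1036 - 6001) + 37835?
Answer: -131480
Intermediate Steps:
W = 131480 (W = 4*((1036 - 6001) + 37835) = 4*(-4965 + 37835) = 4*32870 = 131480)
-W = -1*131480 = -131480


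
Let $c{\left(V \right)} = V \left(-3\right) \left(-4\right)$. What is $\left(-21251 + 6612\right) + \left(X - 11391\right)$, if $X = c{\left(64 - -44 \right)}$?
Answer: $-24734$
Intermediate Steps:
$c{\left(V \right)} = 12 V$ ($c{\left(V \right)} = - 3 V \left(-4\right) = 12 V$)
$X = 1296$ ($X = 12 \left(64 - -44\right) = 12 \left(64 + 44\right) = 12 \cdot 108 = 1296$)
$\left(-21251 + 6612\right) + \left(X - 11391\right) = \left(-21251 + 6612\right) + \left(1296 - 11391\right) = -14639 + \left(1296 - 11391\right) = -14639 - 10095 = -24734$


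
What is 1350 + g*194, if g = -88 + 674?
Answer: 115034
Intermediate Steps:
g = 586
1350 + g*194 = 1350 + 586*194 = 1350 + 113684 = 115034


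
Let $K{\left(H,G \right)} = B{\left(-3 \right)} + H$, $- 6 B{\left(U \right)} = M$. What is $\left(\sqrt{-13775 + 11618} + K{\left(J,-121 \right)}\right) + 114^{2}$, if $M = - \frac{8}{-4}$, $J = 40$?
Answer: $\frac{39107}{3} + i \sqrt{2157} \approx 13036.0 + 46.444 i$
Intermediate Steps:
$M = 2$ ($M = \left(-8\right) \left(- \frac{1}{4}\right) = 2$)
$B{\left(U \right)} = - \frac{1}{3}$ ($B{\left(U \right)} = \left(- \frac{1}{6}\right) 2 = - \frac{1}{3}$)
$K{\left(H,G \right)} = - \frac{1}{3} + H$
$\left(\sqrt{-13775 + 11618} + K{\left(J,-121 \right)}\right) + 114^{2} = \left(\sqrt{-13775 + 11618} + \left(- \frac{1}{3} + 40\right)\right) + 114^{2} = \left(\sqrt{-2157} + \frac{119}{3}\right) + 12996 = \left(i \sqrt{2157} + \frac{119}{3}\right) + 12996 = \left(\frac{119}{3} + i \sqrt{2157}\right) + 12996 = \frac{39107}{3} + i \sqrt{2157}$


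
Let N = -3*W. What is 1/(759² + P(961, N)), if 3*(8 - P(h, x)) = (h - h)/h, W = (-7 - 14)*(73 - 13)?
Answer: 1/576089 ≈ 1.7358e-6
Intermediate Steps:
W = -1260 (W = -21*60 = -1260)
N = 3780 (N = -3*(-1260) = 3780)
P(h, x) = 8 (P(h, x) = 8 - (h - h)/(3*h) = 8 - 0/h = 8 - ⅓*0 = 8 + 0 = 8)
1/(759² + P(961, N)) = 1/(759² + 8) = 1/(576081 + 8) = 1/576089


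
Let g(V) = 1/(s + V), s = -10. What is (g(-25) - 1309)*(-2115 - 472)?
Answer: 118525992/35 ≈ 3.3865e+6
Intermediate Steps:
g(V) = 1/(-10 + V)
(g(-25) - 1309)*(-2115 - 472) = (1/(-10 - 25) - 1309)*(-2115 - 472) = (1/(-35) - 1309)*(-2587) = (-1/35 - 1309)*(-2587) = -45816/35*(-2587) = 118525992/35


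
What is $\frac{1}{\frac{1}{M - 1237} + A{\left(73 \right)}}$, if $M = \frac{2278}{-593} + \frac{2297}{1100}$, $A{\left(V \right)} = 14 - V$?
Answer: $- \frac{808038779}{47674940261} \approx -0.016949$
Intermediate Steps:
$M = - \frac{1143679}{652300}$ ($M = 2278 \left(- \frac{1}{593}\right) + 2297 \cdot \frac{1}{1100} = - \frac{2278}{593} + \frac{2297}{1100} = - \frac{1143679}{652300} \approx -1.7533$)
$\frac{1}{\frac{1}{M - 1237} + A{\left(73 \right)}} = \frac{1}{\frac{1}{- \frac{1143679}{652300} - 1237} + \left(14 - 73\right)} = \frac{1}{\frac{1}{- \frac{808038779}{652300}} + \left(14 - 73\right)} = \frac{1}{- \frac{652300}{808038779} - 59} = \frac{1}{- \frac{47674940261}{808038779}} = - \frac{808038779}{47674940261}$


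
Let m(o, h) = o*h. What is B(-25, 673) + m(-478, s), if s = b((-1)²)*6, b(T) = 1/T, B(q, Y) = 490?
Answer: -2378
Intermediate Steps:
s = 6 (s = 6/(-1)² = 6/1 = 1*6 = 6)
m(o, h) = h*o
B(-25, 673) + m(-478, s) = 490 + 6*(-478) = 490 - 2868 = -2378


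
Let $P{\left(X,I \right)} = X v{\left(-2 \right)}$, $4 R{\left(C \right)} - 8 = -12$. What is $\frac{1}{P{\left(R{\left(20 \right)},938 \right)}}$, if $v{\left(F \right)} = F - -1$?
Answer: $1$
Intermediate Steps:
$v{\left(F \right)} = 1 + F$ ($v{\left(F \right)} = F + 1 = 1 + F$)
$R{\left(C \right)} = -1$ ($R{\left(C \right)} = 2 + \frac{1}{4} \left(-12\right) = 2 - 3 = -1$)
$P{\left(X,I \right)} = - X$ ($P{\left(X,I \right)} = X \left(1 - 2\right) = X \left(-1\right) = - X$)
$\frac{1}{P{\left(R{\left(20 \right)},938 \right)}} = \frac{1}{\left(-1\right) \left(-1\right)} = 1^{-1} = 1$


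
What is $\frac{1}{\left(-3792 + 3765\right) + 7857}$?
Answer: $\frac{1}{7830} \approx 0.00012771$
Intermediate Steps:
$\frac{1}{\left(-3792 + 3765\right) + 7857} = \frac{1}{-27 + 7857} = \frac{1}{7830}$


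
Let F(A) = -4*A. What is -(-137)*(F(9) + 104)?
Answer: 9316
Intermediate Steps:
-(-137)*(F(9) + 104) = -(-137)*(-4*9 + 104) = -(-137)*(-36 + 104) = -(-137)*68 = -1*(-9316) = 9316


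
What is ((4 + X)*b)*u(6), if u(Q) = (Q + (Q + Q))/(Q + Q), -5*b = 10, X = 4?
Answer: -24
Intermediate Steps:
b = -2 (b = -⅕*10 = -2)
u(Q) = 3/2 (u(Q) = (Q + 2*Q)/((2*Q)) = (3*Q)*(1/(2*Q)) = 3/2)
((4 + X)*b)*u(6) = ((4 + 4)*(-2))*(3/2) = (8*(-2))*(3/2) = -16*3/2 = -24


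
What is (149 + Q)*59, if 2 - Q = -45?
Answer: 11564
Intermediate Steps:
Q = 47 (Q = 2 - 1*(-45) = 2 + 45 = 47)
(149 + Q)*59 = (149 + 47)*59 = 196*59 = 11564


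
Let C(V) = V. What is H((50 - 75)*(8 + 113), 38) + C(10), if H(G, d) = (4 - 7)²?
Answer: 19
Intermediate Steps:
H(G, d) = 9 (H(G, d) = (-3)² = 9)
H((50 - 75)*(8 + 113), 38) + C(10) = 9 + 10 = 19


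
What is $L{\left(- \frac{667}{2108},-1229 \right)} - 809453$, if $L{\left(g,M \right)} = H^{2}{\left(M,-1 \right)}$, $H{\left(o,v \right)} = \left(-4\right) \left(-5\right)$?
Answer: $-809053$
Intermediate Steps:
$H{\left(o,v \right)} = 20$
$L{\left(g,M \right)} = 400$ ($L{\left(g,M \right)} = 20^{2} = 400$)
$L{\left(- \frac{667}{2108},-1229 \right)} - 809453 = 400 - 809453 = -809053$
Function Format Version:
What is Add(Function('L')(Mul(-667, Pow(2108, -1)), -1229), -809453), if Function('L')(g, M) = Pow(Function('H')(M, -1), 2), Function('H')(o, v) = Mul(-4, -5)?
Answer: -809053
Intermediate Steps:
Function('H')(o, v) = 20
Function('L')(g, M) = 400 (Function('L')(g, M) = Pow(20, 2) = 400)
Add(Function('L')(Mul(-667, Pow(2108, -1)), -1229), -809453) = Add(400, -809453) = -809053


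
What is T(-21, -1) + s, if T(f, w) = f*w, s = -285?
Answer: -264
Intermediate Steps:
T(-21, -1) + s = -21*(-1) - 285 = 21 - 285 = -264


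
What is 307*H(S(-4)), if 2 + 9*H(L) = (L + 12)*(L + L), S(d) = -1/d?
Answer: 3377/24 ≈ 140.71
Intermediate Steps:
H(L) = -2/9 + 2*L*(12 + L)/9 (H(L) = -2/9 + ((L + 12)*(L + L))/9 = -2/9 + ((12 + L)*(2*L))/9 = -2/9 + (2*L*(12 + L))/9 = -2/9 + 2*L*(12 + L)/9)
307*H(S(-4)) = 307*(-2/9 + 2*(-1/(-4))²/9 + 8*(-1/(-4))/3) = 307*(-2/9 + 2*(-1*(-¼))²/9 + 8*(-1*(-¼))/3) = 307*(-2/9 + 2*(¼)²/9 + (8/3)*(¼)) = 307*(-2/9 + (2/9)*(1/16) + ⅔) = 307*(-2/9 + 1/72 + ⅔) = 307*(11/24) = 3377/24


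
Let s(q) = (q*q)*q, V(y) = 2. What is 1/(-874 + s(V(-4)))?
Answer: -1/866 ≈ -0.0011547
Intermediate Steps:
s(q) = q³ (s(q) = q²*q = q³)
1/(-874 + s(V(-4))) = 1/(-874 + 2³) = 1/(-874 + 8) = 1/(-866) = -1/866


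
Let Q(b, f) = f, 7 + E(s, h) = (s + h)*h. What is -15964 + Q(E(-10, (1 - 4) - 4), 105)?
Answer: -15859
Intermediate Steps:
E(s, h) = -7 + h*(h + s) (E(s, h) = -7 + (s + h)*h = -7 + (h + s)*h = -7 + h*(h + s))
-15964 + Q(E(-10, (1 - 4) - 4), 105) = -15964 + 105 = -15859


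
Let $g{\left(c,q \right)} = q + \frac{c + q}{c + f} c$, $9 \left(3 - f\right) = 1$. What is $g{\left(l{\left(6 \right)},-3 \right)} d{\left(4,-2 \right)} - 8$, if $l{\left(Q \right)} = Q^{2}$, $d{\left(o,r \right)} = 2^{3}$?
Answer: $\frac{37168}{175} \approx 212.39$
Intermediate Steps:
$d{\left(o,r \right)} = 8$
$f = \frac{26}{9}$ ($f = 3 - \frac{1}{9} = \frac{26}{9} \approx 2.8889$)
$g{\left(c,q \right)} = q + \frac{c \left(c + q\right)}{\frac{26}{9} + c}$ ($g{\left(c,q \right)} = q + \frac{c + q}{c + \frac{26}{9}} c = q + \frac{c + q}{\frac{26}{9} + c} c = q + \frac{c \left(c + q\right)}{\frac{26}{9} + c}$)
$g{\left(l{\left(6 \right)},-3 \right)} d{\left(4,-2 \right)} - 8 = \frac{9 \left(6^{2}\right)^{2} + 26 \left(-3\right) + 18 \cdot 6^{2} \left(-3\right)}{26 + 9 \cdot 6^{2}} \cdot 8 - 8 = \frac{9 \cdot 36^{2} - 78 + 18 \cdot 36 \left(-3\right)}{26 + 9 \cdot 36} \cdot 8 - 8 = \frac{9 \cdot 1296 - 78 - 1944}{26 + 324} \cdot 8 - 8 = \frac{11664 - 78 - 1944}{350} \cdot 8 - 8 = \frac{1}{350} \cdot 9642 \cdot 8 - 8 = \frac{4821}{175} \cdot 8 - 8 = \frac{38568}{175} - 8 = \frac{37168}{175}$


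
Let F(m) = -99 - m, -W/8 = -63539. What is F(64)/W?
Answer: -163/508312 ≈ -0.00032067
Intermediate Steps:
W = 508312 (W = -8*(-63539) = 508312)
F(64)/W = (-99 - 1*64)/508312 = (-99 - 64)*(1/508312) = -163*1/508312 = -163/508312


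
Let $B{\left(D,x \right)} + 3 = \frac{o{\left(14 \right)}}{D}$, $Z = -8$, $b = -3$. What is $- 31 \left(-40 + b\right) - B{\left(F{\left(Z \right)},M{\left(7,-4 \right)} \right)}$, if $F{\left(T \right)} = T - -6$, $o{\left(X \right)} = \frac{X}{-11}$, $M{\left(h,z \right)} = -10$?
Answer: $\frac{14689}{11} \approx 1335.4$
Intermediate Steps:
$o{\left(X \right)} = - \frac{X}{11}$ ($o{\left(X \right)} = X \left(- \frac{1}{11}\right) = - \frac{X}{11}$)
$F{\left(T \right)} = 6 + T$ ($F{\left(T \right)} = T + 6 = 6 + T$)
$B{\left(D,x \right)} = -3 - \frac{14}{11 D}$ ($B{\left(D,x \right)} = -3 + \frac{\left(- \frac{1}{11}\right) 14}{D} = -3 - \frac{14}{11 D}$)
$- 31 \left(-40 + b\right) - B{\left(F{\left(Z \right)},M{\left(7,-4 \right)} \right)} = - 31 \left(-40 - 3\right) - \left(-3 - \frac{14}{11 \left(6 - 8\right)}\right) = \left(-31\right) \left(-43\right) - \left(-3 - \frac{14}{11 \left(-2\right)}\right) = 1333 - \left(-3 - - \frac{7}{11}\right) = 1333 - \left(-3 + \frac{7}{11}\right) = 1333 - - \frac{26}{11} = 1333 + \frac{26}{11} = \frac{14689}{11}$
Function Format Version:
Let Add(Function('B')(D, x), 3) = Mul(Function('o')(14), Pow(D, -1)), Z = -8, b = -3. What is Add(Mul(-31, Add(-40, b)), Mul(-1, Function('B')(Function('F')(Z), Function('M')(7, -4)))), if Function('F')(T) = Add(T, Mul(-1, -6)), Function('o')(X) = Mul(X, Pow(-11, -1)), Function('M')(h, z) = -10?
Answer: Rational(14689, 11) ≈ 1335.4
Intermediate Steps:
Function('o')(X) = Mul(Rational(-1, 11), X) (Function('o')(X) = Mul(X, Rational(-1, 11)) = Mul(Rational(-1, 11), X))
Function('F')(T) = Add(6, T) (Function('F')(T) = Add(T, 6) = Add(6, T))
Function('B')(D, x) = Add(-3, Mul(Rational(-14, 11), Pow(D, -1))) (Function('B')(D, x) = Add(-3, Mul(Mul(Rational(-1, 11), 14), Pow(D, -1))) = Add(-3, Mul(Rational(-14, 11), Pow(D, -1))))
Add(Mul(-31, Add(-40, b)), Mul(-1, Function('B')(Function('F')(Z), Function('M')(7, -4)))) = Add(Mul(-31, Add(-40, -3)), Mul(-1, Add(-3, Mul(Rational(-14, 11), Pow(Add(6, -8), -1))))) = Add(Mul(-31, -43), Mul(-1, Add(-3, Mul(Rational(-14, 11), Pow(-2, -1))))) = Add(1333, Mul(-1, Add(-3, Mul(Rational(-14, 11), Rational(-1, 2))))) = Add(1333, Mul(-1, Add(-3, Rational(7, 11)))) = Add(1333, Mul(-1, Rational(-26, 11))) = Add(1333, Rational(26, 11)) = Rational(14689, 11)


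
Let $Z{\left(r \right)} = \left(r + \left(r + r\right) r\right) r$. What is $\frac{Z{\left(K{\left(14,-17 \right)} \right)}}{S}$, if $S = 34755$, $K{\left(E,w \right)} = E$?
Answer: $\frac{812}{4965} \approx 0.16354$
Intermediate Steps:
$Z{\left(r \right)} = r \left(r + 2 r^{2}\right)$ ($Z{\left(r \right)} = \left(r + 2 r r\right) r = \left(r + 2 r^{2}\right) r = r \left(r + 2 r^{2}\right)$)
$\frac{Z{\left(K{\left(14,-17 \right)} \right)}}{S} = \frac{14^{2} \left(1 + 2 \cdot 14\right)}{34755} = 196 \left(1 + 28\right) \frac{1}{34755} = 196 \cdot 29 \cdot \frac{1}{34755} = 5684 \cdot \frac{1}{34755} = \frac{812}{4965}$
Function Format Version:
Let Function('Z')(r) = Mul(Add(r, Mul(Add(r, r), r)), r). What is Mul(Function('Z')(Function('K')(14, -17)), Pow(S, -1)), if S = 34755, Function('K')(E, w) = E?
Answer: Rational(812, 4965) ≈ 0.16354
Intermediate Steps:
Function('Z')(r) = Mul(r, Add(r, Mul(2, Pow(r, 2)))) (Function('Z')(r) = Mul(Add(r, Mul(Mul(2, r), r)), r) = Mul(Add(r, Mul(2, Pow(r, 2))), r) = Mul(r, Add(r, Mul(2, Pow(r, 2)))))
Mul(Function('Z')(Function('K')(14, -17)), Pow(S, -1)) = Mul(Mul(Pow(14, 2), Add(1, Mul(2, 14))), Pow(34755, -1)) = Mul(Mul(196, Add(1, 28)), Rational(1, 34755)) = Mul(Mul(196, 29), Rational(1, 34755)) = Mul(5684, Rational(1, 34755)) = Rational(812, 4965)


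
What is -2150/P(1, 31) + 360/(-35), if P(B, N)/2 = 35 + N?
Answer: -12277/462 ≈ -26.574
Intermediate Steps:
P(B, N) = 70 + 2*N (P(B, N) = 2*(35 + N) = 70 + 2*N)
-2150/P(1, 31) + 360/(-35) = -2150/(70 + 2*31) + 360/(-35) = -2150/(70 + 62) + 360*(-1/35) = -2150/132 - 72/7 = -2150*1/132 - 72/7 = -1075/66 - 72/7 = -12277/462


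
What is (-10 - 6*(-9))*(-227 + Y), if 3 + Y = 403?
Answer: 7612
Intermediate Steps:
Y = 400 (Y = -3 + 403 = 400)
(-10 - 6*(-9))*(-227 + Y) = (-10 - 6*(-9))*(-227 + 400) = (-10 + 54)*173 = 44*173 = 7612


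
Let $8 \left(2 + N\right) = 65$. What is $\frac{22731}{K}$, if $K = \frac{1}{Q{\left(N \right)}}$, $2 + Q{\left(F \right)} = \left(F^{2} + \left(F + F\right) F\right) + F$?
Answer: $\frac{169732377}{64} \approx 2.6521 \cdot 10^{6}$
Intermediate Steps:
$N = \frac{49}{8}$ ($N = -2 + \frac{1}{8} \cdot 65 = -2 + \frac{65}{8} = \frac{49}{8} \approx 6.125$)
$Q{\left(F \right)} = -2 + F + 3 F^{2}$ ($Q{\left(F \right)} = -2 + \left(\left(F^{2} + \left(F + F\right) F\right) + F\right) = -2 + \left(\left(F^{2} + 2 F F\right) + F\right) = -2 + \left(\left(F^{2} + 2 F^{2}\right) + F\right) = -2 + \left(3 F^{2} + F\right) = -2 + \left(F + 3 F^{2}\right) = -2 + F + 3 F^{2}$)
$K = \frac{64}{7467}$ ($K = \frac{1}{-2 + \frac{49}{8} + 3 \left(\frac{49}{8}\right)^{2}} = \frac{1}{-2 + \frac{49}{8} + 3 \cdot \frac{2401}{64}} = \frac{1}{-2 + \frac{49}{8} + \frac{7203}{64}} = \frac{1}{\frac{7467}{64}} = \frac{64}{7467} \approx 0.008571$)
$\frac{22731}{K} = \frac{22731}{\frac{64}{7467}} = 22731 \cdot \frac{7467}{64} = \frac{169732377}{64}$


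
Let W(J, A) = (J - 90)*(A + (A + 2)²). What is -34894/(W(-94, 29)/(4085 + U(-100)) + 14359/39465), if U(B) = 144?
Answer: 5823720841590/7128220189 ≈ 817.00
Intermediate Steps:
W(J, A) = (-90 + J)*(A + (2 + A)²)
-34894/(W(-94, 29)/(4085 + U(-100)) + 14359/39465) = -34894/((-90*29 - 90*(2 + 29)² + 29*(-94) - 94*(2 + 29)²)/(4085 + 144) + 14359/39465) = -34894/((-2610 - 90*31² - 2726 - 94*31²)/4229 + 14359*(1/39465)) = -34894/((-2610 - 90*961 - 2726 - 94*961)*(1/4229) + 14359/39465) = -34894/((-2610 - 86490 - 2726 - 90334)*(1/4229) + 14359/39465) = -34894/(-182160*1/4229 + 14359/39465) = -34894/(-182160/4229 + 14359/39465) = -34894/(-7128220189/166897485) = -34894*(-166897485/7128220189) = 5823720841590/7128220189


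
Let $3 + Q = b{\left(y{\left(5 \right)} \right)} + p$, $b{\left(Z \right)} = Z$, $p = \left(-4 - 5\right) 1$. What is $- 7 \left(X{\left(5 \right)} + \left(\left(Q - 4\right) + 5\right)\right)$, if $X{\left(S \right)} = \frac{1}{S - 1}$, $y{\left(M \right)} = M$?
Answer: $\frac{161}{4} \approx 40.25$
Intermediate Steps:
$p = -9$ ($p = \left(-9\right) 1 = -9$)
$X{\left(S \right)} = \frac{1}{-1 + S}$
$Q = -7$ ($Q = -3 + \left(5 - 9\right) = -3 - 4 = -7$)
$- 7 \left(X{\left(5 \right)} + \left(\left(Q - 4\right) + 5\right)\right) = - 7 \left(\frac{1}{-1 + 5} + \left(\left(-7 - 4\right) + 5\right)\right) = - 7 \left(\frac{1}{4} + \left(-11 + 5\right)\right) = - 7 \left(\frac{1}{4} - 6\right) = \left(-7\right) \left(- \frac{23}{4}\right) = \frac{161}{4}$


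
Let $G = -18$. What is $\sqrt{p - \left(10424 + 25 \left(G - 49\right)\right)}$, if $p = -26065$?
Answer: $13 i \sqrt{206} \approx 186.59 i$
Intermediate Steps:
$\sqrt{p - \left(10424 + 25 \left(G - 49\right)\right)} = \sqrt{-26065 - \left(10424 + 25 \left(-18 - 49\right)\right)} = \sqrt{-26065 - 8749} = \sqrt{-34814} = 13 i \sqrt{206}$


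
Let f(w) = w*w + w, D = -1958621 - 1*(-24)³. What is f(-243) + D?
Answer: -1885991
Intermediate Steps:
D = -1944797 (D = -1958621 - 1*(-13824) = -1958621 + 13824 = -1944797)
f(w) = w + w² (f(w) = w² + w = w + w²)
f(-243) + D = -243*(1 - 243) - 1944797 = -243*(-242) - 1944797 = 58806 - 1944797 = -1885991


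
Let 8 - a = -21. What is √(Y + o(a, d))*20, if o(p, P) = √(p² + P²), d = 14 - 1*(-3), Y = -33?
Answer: 20*√(-33 + √1130) ≈ 15.690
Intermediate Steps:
a = 29 (a = 8 - 1*(-21) = 8 + 21 = 29)
d = 17 (d = 14 + 3 = 17)
o(p, P) = √(P² + p²)
√(Y + o(a, d))*20 = √(-33 + √(17² + 29²))*20 = √(-33 + √(289 + 841))*20 = √(-33 + √1130)*20 = 20*√(-33 + √1130)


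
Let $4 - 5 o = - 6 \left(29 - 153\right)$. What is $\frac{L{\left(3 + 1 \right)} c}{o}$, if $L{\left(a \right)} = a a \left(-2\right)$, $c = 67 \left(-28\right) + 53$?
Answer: $- \frac{14584}{37} \approx -394.16$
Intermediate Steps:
$c = -1823$ ($c = -1876 + 53 = -1823$)
$o = -148$ ($o = \frac{4}{5} - \frac{\left(-6\right) \left(29 - 153\right)}{5} = \frac{4}{5} - \frac{\left(-6\right) \left(-124\right)}{5} = \frac{4}{5} - \frac{744}{5} = -148$)
$L{\left(a \right)} = - 2 a^{2}$ ($L{\left(a \right)} = a^{2} \left(-2\right) = - 2 a^{2}$)
$\frac{L{\left(3 + 1 \right)} c}{o} = \frac{- 2 \left(3 + 1\right)^{2} \left(-1823\right)}{-148} = - 2 \cdot 4^{2} \left(-1823\right) \left(- \frac{1}{148}\right) = \left(-2\right) 16 \left(-1823\right) \left(- \frac{1}{148}\right) = \left(-32\right) \left(-1823\right) \left(- \frac{1}{148}\right) = 58336 \left(- \frac{1}{148}\right) = - \frac{14584}{37}$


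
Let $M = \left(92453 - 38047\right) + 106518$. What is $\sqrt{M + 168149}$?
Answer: $\sqrt{329073} \approx 573.65$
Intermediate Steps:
$M = 160924$ ($M = 54406 + 106518 = 160924$)
$\sqrt{M + 168149} = \sqrt{160924 + 168149} = \sqrt{329073}$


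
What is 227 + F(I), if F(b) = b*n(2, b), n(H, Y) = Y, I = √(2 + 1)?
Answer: 230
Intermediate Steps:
I = √3 ≈ 1.7320
F(b) = b² (F(b) = b*b = b²)
227 + F(I) = 227 + (√3)² = 227 + 3 = 230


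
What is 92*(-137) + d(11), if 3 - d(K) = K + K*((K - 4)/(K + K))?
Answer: -25231/2 ≈ -12616.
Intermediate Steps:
d(K) = 5 - 3*K/2 (d(K) = 3 - (K + K*((K - 4)/(K + K))) = 3 - (K + K*((-4 + K)/((2*K)))) = 3 - (K + K*((-4 + K)*(1/(2*K)))) = 3 - (K + K*((-4 + K)/(2*K))) = 3 - (K + (-2 + K/2)) = 3 - (-2 + 3*K/2) = 3 + (2 - 3*K/2) = 5 - 3*K/2)
92*(-137) + d(11) = 92*(-137) + (5 - 3/2*11) = -12604 + (5 - 33/2) = -12604 - 23/2 = -25231/2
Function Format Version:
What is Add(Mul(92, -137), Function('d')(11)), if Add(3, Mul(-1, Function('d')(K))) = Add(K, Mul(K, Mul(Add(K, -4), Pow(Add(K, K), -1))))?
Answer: Rational(-25231, 2) ≈ -12616.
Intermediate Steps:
Function('d')(K) = Add(5, Mul(Rational(-3, 2), K)) (Function('d')(K) = Add(3, Mul(-1, Add(K, Mul(K, Mul(Add(K, -4), Pow(Add(K, K), -1)))))) = Add(3, Mul(-1, Add(K, Mul(K, Mul(Add(-4, K), Pow(Mul(2, K), -1)))))) = Add(3, Mul(-1, Add(K, Mul(K, Mul(Add(-4, K), Mul(Rational(1, 2), Pow(K, -1))))))) = Add(3, Mul(-1, Add(K, Mul(K, Mul(Rational(1, 2), Pow(K, -1), Add(-4, K)))))) = Add(3, Mul(-1, Add(K, Add(-2, Mul(Rational(1, 2), K))))) = Add(3, Mul(-1, Add(-2, Mul(Rational(3, 2), K)))) = Add(3, Add(2, Mul(Rational(-3, 2), K))) = Add(5, Mul(Rational(-3, 2), K)))
Add(Mul(92, -137), Function('d')(11)) = Add(Mul(92, -137), Add(5, Mul(Rational(-3, 2), 11))) = Add(-12604, Add(5, Rational(-33, 2))) = Add(-12604, Rational(-23, 2)) = Rational(-25231, 2)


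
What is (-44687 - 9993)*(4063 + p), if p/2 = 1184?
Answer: -351647080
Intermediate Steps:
p = 2368 (p = 2*1184 = 2368)
(-44687 - 9993)*(4063 + p) = (-44687 - 9993)*(4063 + 2368) = -54680*6431 = -351647080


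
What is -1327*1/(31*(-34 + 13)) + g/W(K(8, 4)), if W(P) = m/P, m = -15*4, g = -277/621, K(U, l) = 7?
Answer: 16902103/8085420 ≈ 2.0904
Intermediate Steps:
g = -277/621 (g = -277*1/621 = -277/621 ≈ -0.44605)
m = -60
W(P) = -60/P
-1327*1/(31*(-34 + 13)) + g/W(K(8, 4)) = -1327*1/(31*(-34 + 13)) - 277/(621*((-60/7))) = -1327/(31*(-21)) - 277/(621*((-60*⅐))) = -1327/(-651) - 277/(621*(-60/7)) = -1327*(-1/651) - 277/621*(-7/60) = 1327/651 + 1939/37260 = 16902103/8085420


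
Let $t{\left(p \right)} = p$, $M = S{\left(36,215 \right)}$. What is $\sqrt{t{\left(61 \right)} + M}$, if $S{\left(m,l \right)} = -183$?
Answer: $i \sqrt{122} \approx 11.045 i$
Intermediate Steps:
$M = -183$
$\sqrt{t{\left(61 \right)} + M} = \sqrt{61 - 183} = \sqrt{-122} = i \sqrt{122}$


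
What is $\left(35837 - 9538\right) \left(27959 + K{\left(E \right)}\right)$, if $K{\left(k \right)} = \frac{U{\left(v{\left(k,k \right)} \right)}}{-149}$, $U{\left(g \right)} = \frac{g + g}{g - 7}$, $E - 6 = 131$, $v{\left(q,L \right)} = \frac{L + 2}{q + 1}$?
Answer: $\frac{90605107958365}{123223} \approx 7.3529 \cdot 10^{8}$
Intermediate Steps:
$v{\left(q,L \right)} = \frac{2 + L}{1 + q}$
$E = 137$ ($E = 6 + 131 = 137$)
$U{\left(g \right)} = \frac{2 g}{-7 + g}$
$K{\left(k \right)} = - \frac{2 \left(2 + k\right)}{149 \left(1 + k\right) \left(-7 + \frac{2 + k}{1 + k}\right)}$ ($K{\left(k \right)} = \frac{2 \frac{2 + k}{1 + k} \frac{1}{-7 + \frac{2 + k}{1 + k}}}{-149} = \frac{2 \left(2 + k\right)}{\left(1 + k\right) \left(-7 + \frac{2 + k}{1 + k}\right)} \left(- \frac{1}{149}\right) = - \frac{2 \left(2 + k\right)}{149 \left(1 + k\right) \left(-7 + \frac{2 + k}{1 + k}\right)}$)
$\left(35837 - 9538\right) \left(27959 + K{\left(E \right)}\right) = \left(35837 - 9538\right) \left(27959 + \frac{2 \left(2 + 137\right)}{149 \left(5 + 6 \cdot 137\right)}\right) = 26299 \left(27959 + \frac{2}{149} \frac{1}{5 + 822} \cdot 139\right) = 26299 \left(27959 + \frac{2}{149} \cdot \frac{1}{827} \cdot 139\right) = 26299 \left(27959 + \frac{278}{123223}\right) = 26299 \cdot \frac{3445192135}{123223} = \frac{90605107958365}{123223}$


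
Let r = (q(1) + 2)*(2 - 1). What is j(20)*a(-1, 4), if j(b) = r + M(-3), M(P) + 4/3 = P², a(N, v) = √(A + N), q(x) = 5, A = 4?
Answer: 44*√3/3 ≈ 25.403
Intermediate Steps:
a(N, v) = √(4 + N)
r = 7 (r = (5 + 2)*(2 - 1) = 7*1 = 7)
M(P) = -4/3 + P²
j(b) = 44/3 (j(b) = 7 + (-4/3 + (-3)²) = 7 + (-4/3 + 9) = 7 + 23/3 = 44/3)
j(20)*a(-1, 4) = 44*√(4 - 1)/3 = 44*√3/3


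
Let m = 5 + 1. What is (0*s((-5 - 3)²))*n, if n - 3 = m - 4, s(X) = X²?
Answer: 0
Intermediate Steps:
m = 6
n = 5 (n = 3 + (6 - 4) = 3 + 2 = 5)
(0*s((-5 - 3)²))*n = (0*((-5 - 3)²)²)*5 = (0*((-8)²)²)*5 = (0*64²)*5 = (0*4096)*5 = 0*5 = 0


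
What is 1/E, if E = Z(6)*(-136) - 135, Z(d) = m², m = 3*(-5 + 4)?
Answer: -1/1359 ≈ -0.00073584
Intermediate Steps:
m = -3 (m = 3*(-1) = -3)
Z(d) = 9 (Z(d) = (-3)² = 9)
E = -1359 (E = 9*(-136) - 135 = -1224 - 135 = -1359)
1/E = 1/(-1359) = -1/1359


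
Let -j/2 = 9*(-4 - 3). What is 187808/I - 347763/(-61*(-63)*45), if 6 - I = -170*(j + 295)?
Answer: 316128833/515749815 ≈ 0.61295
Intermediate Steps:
j = 126 (j = -18*(-4 - 3) = -18*(-7) = -2*(-63) = 126)
I = 71576 (I = 6 - (-170)*(126 + 295) = 6 - (-170)*421 = 6 - 1*(-71570) = 6 + 71570 = 71576)
187808/I - 347763/(-61*(-63)*45) = 187808/71576 - 347763/(-61*(-63)*45) = 187808*(1/71576) - 347763/(3843*45) = 23476/8947 - 347763/172935 = 23476/8947 - 347763*1/172935 = 23476/8947 - 115921/57645 = 316128833/515749815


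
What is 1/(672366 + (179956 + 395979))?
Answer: 1/1248301 ≈ 8.0109e-7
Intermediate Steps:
1/(672366 + (179956 + 395979)) = 1/(672366 + 575935) = 1/1248301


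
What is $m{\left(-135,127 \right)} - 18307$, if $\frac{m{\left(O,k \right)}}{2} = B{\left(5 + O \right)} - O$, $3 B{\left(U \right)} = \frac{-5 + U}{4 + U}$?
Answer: $- \frac{126254}{7} \approx -18036.0$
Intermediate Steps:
$B{\left(U \right)} = \frac{-5 + U}{3 \left(4 + U\right)}$ ($B{\left(U \right)} = \frac{\left(-5 + U\right) \frac{1}{4 + U}}{3} = \frac{\frac{1}{4 + U} \left(-5 + U\right)}{3} = \frac{-5 + U}{3 \left(4 + U\right)}$)
$m{\left(O,k \right)} = - 2 O + \frac{2 O}{3 \left(9 + O\right)}$ ($m{\left(O,k \right)} = 2 \left(\frac{-5 + \left(5 + O\right)}{3 \left(4 + \left(5 + O\right)\right)} - O\right) = 2 \left(\frac{O}{3 \left(9 + O\right)} - O\right) = 2 \left(- O + \frac{O}{3 \left(9 + O\right)}\right) = - 2 O + \frac{2 O}{3 \left(9 + O\right)}$)
$m{\left(-135,127 \right)} - 18307 = \frac{2}{3} \left(-135\right) \frac{1}{9 - 135} \left(-26 - -405\right) - 18307 = \frac{2}{3} \left(-135\right) \frac{1}{-126} \left(-26 + 405\right) - 18307 = \frac{2}{3} \left(-135\right) \left(- \frac{1}{126}\right) 379 - 18307 = \frac{1895}{7} - 18307 = - \frac{126254}{7}$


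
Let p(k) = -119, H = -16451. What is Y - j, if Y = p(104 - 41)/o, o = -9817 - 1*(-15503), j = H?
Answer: 93540267/5686 ≈ 16451.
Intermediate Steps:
j = -16451
o = 5686 (o = -9817 + 15503 = 5686)
Y = -119/5686 ≈ -0.020929
Y - j = -119/5686 - 1*(-16451) = -119/5686 + 16451 = 93540267/5686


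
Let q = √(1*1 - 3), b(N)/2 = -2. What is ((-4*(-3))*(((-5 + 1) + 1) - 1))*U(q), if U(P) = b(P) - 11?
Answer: 720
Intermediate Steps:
b(N) = -4 (b(N) = 2*(-2) = -4)
q = I*√2 (q = √(1 - 3) = √(-2) = I*√2 ≈ 1.4142*I)
U(P) = -15 (U(P) = -4 - 11 = -15)
((-4*(-3))*(((-5 + 1) + 1) - 1))*U(q) = ((-4*(-3))*(((-5 + 1) + 1) - 1))*(-15) = (12*((-4 + 1) - 1))*(-15) = (12*(-3 - 1))*(-15) = (12*(-4))*(-15) = -48*(-15) = 720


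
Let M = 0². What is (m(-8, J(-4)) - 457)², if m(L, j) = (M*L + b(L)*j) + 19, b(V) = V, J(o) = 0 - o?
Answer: 220900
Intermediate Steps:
J(o) = -o
M = 0
m(L, j) = 19 + L*j (m(L, j) = (0*L + L*j) + 19 = (0 + L*j) + 19 = L*j + 19 = 19 + L*j)
(m(-8, J(-4)) - 457)² = ((19 - (-8)*(-4)) - 457)² = ((19 - 8*4) - 457)² = ((19 - 32) - 457)² = (-13 - 457)² = (-470)² = 220900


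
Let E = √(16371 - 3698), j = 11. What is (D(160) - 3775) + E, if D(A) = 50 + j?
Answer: -3714 + √12673 ≈ -3601.4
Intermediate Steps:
E = √12673 ≈ 112.57
D(A) = 61 (D(A) = 50 + 11 = 61)
(D(160) - 3775) + E = (61 - 3775) + √12673 = -3714 + √12673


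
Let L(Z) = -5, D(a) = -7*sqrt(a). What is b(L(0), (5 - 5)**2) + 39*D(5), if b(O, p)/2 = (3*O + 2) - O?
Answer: -16 - 273*sqrt(5) ≈ -626.45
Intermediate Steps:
b(O, p) = 4 + 4*O (b(O, p) = 2*((3*O + 2) - O) = 2*((2 + 3*O) - O) = 2*(2 + 2*O) = 4 + 4*O)
b(L(0), (5 - 5)**2) + 39*D(5) = (4 + 4*(-5)) + 39*(-7*sqrt(5)) = (4 - 20) - 273*sqrt(5) = -16 - 273*sqrt(5)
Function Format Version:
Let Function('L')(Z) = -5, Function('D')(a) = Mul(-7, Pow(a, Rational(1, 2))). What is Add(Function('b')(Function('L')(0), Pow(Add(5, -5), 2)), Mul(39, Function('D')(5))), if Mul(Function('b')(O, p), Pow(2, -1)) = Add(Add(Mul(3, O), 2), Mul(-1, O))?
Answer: Add(-16, Mul(-273, Pow(5, Rational(1, 2)))) ≈ -626.45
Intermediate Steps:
Function('b')(O, p) = Add(4, Mul(4, O)) (Function('b')(O, p) = Mul(2, Add(Add(Mul(3, O), 2), Mul(-1, O))) = Mul(2, Add(Add(2, Mul(3, O)), Mul(-1, O))) = Mul(2, Add(2, Mul(2, O))) = Add(4, Mul(4, O)))
Add(Function('b')(Function('L')(0), Pow(Add(5, -5), 2)), Mul(39, Function('D')(5))) = Add(Add(4, Mul(4, -5)), Mul(39, Mul(-7, Pow(5, Rational(1, 2))))) = Add(Add(4, -20), Mul(-273, Pow(5, Rational(1, 2)))) = Add(-16, Mul(-273, Pow(5, Rational(1, 2))))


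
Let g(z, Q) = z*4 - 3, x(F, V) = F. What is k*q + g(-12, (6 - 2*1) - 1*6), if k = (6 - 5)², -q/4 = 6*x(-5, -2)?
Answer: 69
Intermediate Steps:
g(z, Q) = -3 + 4*z (g(z, Q) = 4*z - 3 = -3 + 4*z)
q = 120 (q = -24*(-5) = -4*(-30) = 120)
k = 1 (k = 1² = 1)
k*q + g(-12, (6 - 2*1) - 1*6) = 1*120 + (-3 + 4*(-12)) = 120 + (-3 - 48) = 120 - 51 = 69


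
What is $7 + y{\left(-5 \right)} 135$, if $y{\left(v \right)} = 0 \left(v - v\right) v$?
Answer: $7$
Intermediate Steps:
$y{\left(v \right)} = 0$ ($y{\left(v \right)} = 0 \cdot 0 v = 0 v = 0$)
$7 + y{\left(-5 \right)} 135 = 7 + 0 \cdot 135 = 7 + 0 = 7$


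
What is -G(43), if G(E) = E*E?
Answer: -1849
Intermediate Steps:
G(E) = E**2
-G(43) = -1*43**2 = -1*1849 = -1849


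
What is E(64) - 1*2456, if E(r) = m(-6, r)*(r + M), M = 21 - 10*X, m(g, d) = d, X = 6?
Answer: -856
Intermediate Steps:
M = -39 (M = 21 - 10*6 = 21 - 60 = -39)
E(r) = r*(-39 + r) (E(r) = r*(r - 39) = r*(-39 + r))
E(64) - 1*2456 = 64*(-39 + 64) - 1*2456 = 64*25 - 2456 = 1600 - 2456 = -856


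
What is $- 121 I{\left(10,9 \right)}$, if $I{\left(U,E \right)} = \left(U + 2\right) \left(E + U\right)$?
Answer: $-27588$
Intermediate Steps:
$I{\left(U,E \right)} = \left(2 + U\right) \left(E + U\right)$
$- 121 I{\left(10,9 \right)} = - 121 \left(10^{2} + 2 \cdot 9 + 2 \cdot 10 + 9 \cdot 10\right) = - 121 \left(100 + 18 + 20 + 90\right) = \left(-121\right) 228 = -27588$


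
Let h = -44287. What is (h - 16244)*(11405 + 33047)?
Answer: -2690724012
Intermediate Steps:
(h - 16244)*(11405 + 33047) = (-44287 - 16244)*(11405 + 33047) = -60531*44452 = -2690724012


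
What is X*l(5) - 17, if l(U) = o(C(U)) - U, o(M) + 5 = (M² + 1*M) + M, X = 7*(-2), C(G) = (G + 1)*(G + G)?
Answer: -51957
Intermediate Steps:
C(G) = 2*G*(1 + G) (C(G) = (1 + G)*(2*G) = 2*G*(1 + G))
X = -14
o(M) = -5 + M² + 2*M (o(M) = -5 + ((M² + 1*M) + M) = -5 + ((M² + M) + M) = -5 + ((M + M²) + M) = -5 + (M² + 2*M) = -5 + M² + 2*M)
l(U) = -5 - U + 4*U*(1 + U) + 4*U²*(1 + U)² (l(U) = (-5 + (2*U*(1 + U))² + 2*(2*U*(1 + U))) - U = (-5 + 4*U²*(1 + U)² + 4*U*(1 + U)) - U = (-5 + 4*U*(1 + U) + 4*U²*(1 + U)²) - U = -5 - U + 4*U*(1 + U) + 4*U²*(1 + U)²)
X*l(5) - 17 = -14*(-5 - 1*5 + 4*5*(1 + 5) + 4*5²*(1 + 5)²) - 17 = -14*(-5 - 5 + 4*5*6 + 4*25*6²) - 17 = -14*(-5 - 5 + 120 + 4*25*36) - 17 = -14*(-5 - 5 + 120 + 3600) - 17 = -14*3710 - 17 = -51940 - 17 = -51957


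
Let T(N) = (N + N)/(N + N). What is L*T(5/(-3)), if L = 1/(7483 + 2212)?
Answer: 1/9695 ≈ 0.00010315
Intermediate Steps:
L = 1/9695 ≈ 0.00010315
T(N) = 1 (T(N) = (2*N)/((2*N)) = (2*N)*(1/(2*N)) = 1)
L*T(5/(-3)) = (1/9695)*1 = 1/9695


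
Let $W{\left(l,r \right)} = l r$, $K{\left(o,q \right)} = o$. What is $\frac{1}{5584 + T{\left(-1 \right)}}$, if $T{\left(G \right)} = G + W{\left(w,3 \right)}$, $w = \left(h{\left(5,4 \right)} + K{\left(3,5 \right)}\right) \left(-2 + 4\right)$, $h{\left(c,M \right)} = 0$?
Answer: $\frac{1}{5601} \approx 0.00017854$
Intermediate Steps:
$w = 6$ ($w = \left(0 + 3\right) \left(-2 + 4\right) = 3 \cdot 2 = 6$)
$T{\left(G \right)} = 18 + G$ ($T{\left(G \right)} = G + 6 \cdot 3 = G + 18 = 18 + G$)
$\frac{1}{5584 + T{\left(-1 \right)}} = \frac{1}{5584 + \left(18 - 1\right)} = \frac{1}{5584 + 17} = \frac{1}{5601}$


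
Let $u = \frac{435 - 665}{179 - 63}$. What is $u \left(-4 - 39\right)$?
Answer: $\frac{4945}{58} \approx 85.259$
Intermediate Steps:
$u = - \frac{115}{58}$ ($u = - \frac{230}{116} = \left(-230\right) \frac{1}{116} = - \frac{115}{58} \approx -1.9828$)
$u \left(-4 - 39\right) = - \frac{115 \left(-4 - 39\right)}{58} = \left(- \frac{115}{58}\right) \left(-43\right) = \frac{4945}{58}$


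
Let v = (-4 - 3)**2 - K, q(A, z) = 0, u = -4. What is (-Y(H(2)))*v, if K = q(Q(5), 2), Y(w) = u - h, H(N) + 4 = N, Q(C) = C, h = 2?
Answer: 294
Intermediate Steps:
H(N) = -4 + N
Y(w) = -6 (Y(w) = -4 - 1*2 = -4 - 2 = -6)
K = 0
v = 49 (v = (-4 - 3)**2 - 1*0 = (-7)**2 + 0 = 49 + 0 = 49)
(-Y(H(2)))*v = -1*(-6)*49 = 6*49 = 294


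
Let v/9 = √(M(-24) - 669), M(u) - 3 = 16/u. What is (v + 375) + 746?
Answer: 1121 + 60*I*√15 ≈ 1121.0 + 232.38*I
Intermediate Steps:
M(u) = 3 + 16/u
v = 60*I*√15 (v = 9*√((3 + 16/(-24)) - 669) = 9*√((3 + 16*(-1/24)) - 669) = 9*√((3 - ⅔) - 669) = 9*√(7/3 - 669) = 9*√(-2000/3) = 9*(20*I*√15/3) = 60*I*√15 ≈ 232.38*I)
(v + 375) + 746 = (60*I*√15 + 375) + 746 = (375 + 60*I*√15) + 746 = 1121 + 60*I*√15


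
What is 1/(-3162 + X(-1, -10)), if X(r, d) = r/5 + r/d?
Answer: -10/31621 ≈ -0.00031625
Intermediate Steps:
X(r, d) = r/5 + r/d (X(r, d) = r*(⅕) + r/d = r/5 + r/d)
1/(-3162 + X(-1, -10)) = 1/(-3162 + ((⅕)*(-1) - 1/(-10))) = 1/(-3162 + (-⅕ - 1*(-⅒))) = 1/(-3162 + (-⅕ + ⅒)) = 1/(-3162 - ⅒) = 1/(-31621/10) = -10/31621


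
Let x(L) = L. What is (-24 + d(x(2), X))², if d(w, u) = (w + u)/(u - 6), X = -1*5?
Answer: 68121/121 ≈ 562.98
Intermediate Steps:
X = -5
d(w, u) = (u + w)/(-6 + u)
(-24 + d(x(2), X))² = (-24 + (-5 + 2)/(-6 - 5))² = (-24 - 3/(-11))² = (-24 - 1/11*(-3))² = (-24 + 3/11)² = (-261/11)² = 68121/121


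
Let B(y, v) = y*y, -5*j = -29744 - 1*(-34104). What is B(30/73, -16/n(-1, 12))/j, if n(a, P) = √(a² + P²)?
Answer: -225/1161722 ≈ -0.00019368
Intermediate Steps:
n(a, P) = √(P² + a²)
j = -872 (j = -(-29744 - 1*(-34104))/5 = -(-29744 + 34104)/5 = -⅕*4360 = -872)
B(y, v) = y²
B(30/73, -16/n(-1, 12))/j = (30/73)²/(-872) = (30*(1/73))²*(-1/872) = (30/73)²*(-1/872) = (900/5329)*(-1/872) = -225/1161722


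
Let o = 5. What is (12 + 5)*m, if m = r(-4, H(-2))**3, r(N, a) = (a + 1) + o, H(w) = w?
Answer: 1088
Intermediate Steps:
r(N, a) = 6 + a (r(N, a) = (a + 1) + 5 = (1 + a) + 5 = 6 + a)
m = 64 (m = (6 - 2)**3 = 4**3 = 64)
(12 + 5)*m = (12 + 5)*64 = 17*64 = 1088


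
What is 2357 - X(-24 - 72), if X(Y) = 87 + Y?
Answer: 2366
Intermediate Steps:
2357 - X(-24 - 72) = 2357 - (87 + (-24 - 72)) = 2357 - (87 - 96) = 2357 - 1*(-9) = 2357 + 9 = 2366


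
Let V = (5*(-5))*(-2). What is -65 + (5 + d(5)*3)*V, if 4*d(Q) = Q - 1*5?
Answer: 185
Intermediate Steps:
d(Q) = -5/4 + Q/4 (d(Q) = (Q - 1*5)/4 = (Q - 5)/4 = (-5 + Q)/4 = -5/4 + Q/4)
V = 50 (V = -25*(-2) = 50)
-65 + (5 + d(5)*3)*V = -65 + (5 + (-5/4 + (¼)*5)*3)*50 = -65 + (5 + (-5/4 + 5/4)*3)*50 = -65 + (5 + 0*3)*50 = -65 + (5 + 0)*50 = -65 + 5*50 = -65 + 250 = 185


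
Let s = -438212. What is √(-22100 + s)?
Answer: 2*I*√115078 ≈ 678.46*I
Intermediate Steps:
√(-22100 + s) = √(-22100 - 438212) = √(-460312) = 2*I*√115078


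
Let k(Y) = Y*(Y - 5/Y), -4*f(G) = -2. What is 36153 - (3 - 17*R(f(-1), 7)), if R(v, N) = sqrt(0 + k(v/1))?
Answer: 36150 + 17*I*sqrt(19)/2 ≈ 36150.0 + 37.051*I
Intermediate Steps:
f(G) = 1/2 (f(G) = -1/4*(-2) = 1/2)
R(v, N) = sqrt(-5 + v**2) (R(v, N) = sqrt(0 + (-5 + (v/1)**2)) = sqrt(0 + (-5 + (v*1)**2)) = sqrt(0 + (-5 + v**2)) = sqrt(-5 + v**2))
36153 - (3 - 17*R(f(-1), 7)) = 36153 - (3 - 17*sqrt(-5 + (1/2)**2)) = 36153 - (3 - 17*sqrt(-5 + 1/4)) = 36153 - (3 - 17*I*sqrt(19)/2) = 36153 + (-3 + 17*I*sqrt(19)/2) = 36150 + 17*I*sqrt(19)/2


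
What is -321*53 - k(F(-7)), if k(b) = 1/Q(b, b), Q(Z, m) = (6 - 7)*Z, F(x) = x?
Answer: -119092/7 ≈ -17013.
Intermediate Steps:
Q(Z, m) = -Z
k(b) = -1/b (k(b) = 1/(-b) = -1/b)
-321*53 - k(F(-7)) = -321*53 - (-1)/(-7) = -17013 - (-1)*(-1)/7 = -17013 - 1*⅐ = -17013 - ⅐ = -119092/7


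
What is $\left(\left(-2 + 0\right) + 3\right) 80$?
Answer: $80$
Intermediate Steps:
$\left(\left(-2 + 0\right) + 3\right) 80 = \left(-2 + 3\right) 80 = 1 \cdot 80 = 80$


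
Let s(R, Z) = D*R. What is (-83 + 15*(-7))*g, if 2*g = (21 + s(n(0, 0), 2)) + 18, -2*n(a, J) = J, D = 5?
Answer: -3666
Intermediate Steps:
n(a, J) = -J/2
s(R, Z) = 5*R
g = 39/2 (g = ((21 + 5*(-½*0)) + 18)/2 = ((21 + 5*0) + 18)/2 = ((21 + 0) + 18)/2 = (21 + 18)/2 = (½)*39 = 39/2 ≈ 19.500)
(-83 + 15*(-7))*g = (-83 + 15*(-7))*(39/2) = (-83 - 105)*(39/2) = -188*39/2 = -3666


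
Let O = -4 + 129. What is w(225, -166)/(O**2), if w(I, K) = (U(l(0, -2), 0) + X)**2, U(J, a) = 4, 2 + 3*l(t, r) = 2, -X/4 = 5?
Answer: 256/15625 ≈ 0.016384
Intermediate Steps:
X = -20 (X = -4*5 = -20)
l(t, r) = 0 (l(t, r) = -2/3 + (1/3)*2 = -2/3 + 2/3 = 0)
w(I, K) = 256 (w(I, K) = (4 - 20)**2 = (-16)**2 = 256)
O = 125
w(225, -166)/(O**2) = 256/(125**2) = 256/15625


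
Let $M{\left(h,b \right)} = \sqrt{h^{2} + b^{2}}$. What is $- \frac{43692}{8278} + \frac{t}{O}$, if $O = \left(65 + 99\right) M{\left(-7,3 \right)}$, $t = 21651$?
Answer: $- \frac{21846}{4139} + \frac{21651 \sqrt{58}}{9512} \approx 12.057$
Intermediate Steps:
$M{\left(h,b \right)} = \sqrt{b^{2} + h^{2}}$
$O = 164 \sqrt{58}$ ($O = \left(65 + 99\right) \sqrt{3^{2} + \left(-7\right)^{2}} = 164 \sqrt{9 + 49} = 164 \sqrt{58} \approx 1249.0$)
$- \frac{43692}{8278} + \frac{t}{O} = - \frac{43692}{8278} + \frac{21651}{164 \sqrt{58}} = \left(-43692\right) \frac{1}{8278} + 21651 \frac{\sqrt{58}}{9512} = - \frac{21846}{4139} + \frac{21651 \sqrt{58}}{9512}$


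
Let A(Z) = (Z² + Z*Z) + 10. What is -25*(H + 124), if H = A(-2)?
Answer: -3550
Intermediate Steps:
A(Z) = 10 + 2*Z² (A(Z) = (Z² + Z²) + 10 = 2*Z² + 10 = 10 + 2*Z²)
H = 18 (H = 10 + 2*(-2)² = 10 + 2*4 = 10 + 8 = 18)
-25*(H + 124) = -25*(18 + 124) = -25*142 = -3550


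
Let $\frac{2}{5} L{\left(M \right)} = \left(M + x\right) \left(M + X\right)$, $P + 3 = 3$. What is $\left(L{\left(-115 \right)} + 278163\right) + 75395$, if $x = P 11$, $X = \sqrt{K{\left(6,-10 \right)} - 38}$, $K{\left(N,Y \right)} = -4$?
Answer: $\frac{773241}{2} - \frac{575 i \sqrt{42}}{2} \approx 3.8662 \cdot 10^{5} - 1863.2 i$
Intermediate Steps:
$P = 0$ ($P = -3 + 3 = 0$)
$X = i \sqrt{42}$ ($X = \sqrt{-4 - 38} = \sqrt{-42} = i \sqrt{42} \approx 6.4807 i$)
$x = 0$ ($x = 0 \cdot 11 = 0$)
$L{\left(M \right)} = \frac{5 M \left(M + i \sqrt{42}\right)}{2}$ ($L{\left(M \right)} = \frac{5 \left(M + 0\right) \left(M + i \sqrt{42}\right)}{2} = \frac{5 M \left(M + i \sqrt{42}\right)}{2}$)
$\left(L{\left(-115 \right)} + 278163\right) + 75395 = \left(\frac{5}{2} \left(-115\right) \left(-115 + i \sqrt{42}\right) + 278163\right) + 75395 = \left(\left(\frac{66125}{2} - \frac{575 i \sqrt{42}}{2}\right) + 278163\right) + 75395 = \left(\frac{622451}{2} - \frac{575 i \sqrt{42}}{2}\right) + 75395 = \frac{773241}{2} - \frac{575 i \sqrt{42}}{2}$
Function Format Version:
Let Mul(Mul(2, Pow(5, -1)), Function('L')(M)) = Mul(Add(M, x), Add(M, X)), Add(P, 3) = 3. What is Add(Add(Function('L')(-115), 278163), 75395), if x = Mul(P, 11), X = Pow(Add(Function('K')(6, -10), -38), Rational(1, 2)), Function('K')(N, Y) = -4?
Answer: Add(Rational(773241, 2), Mul(Rational(-575, 2), I, Pow(42, Rational(1, 2)))) ≈ Add(3.8662e+5, Mul(-1863.2, I))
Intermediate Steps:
P = 0 (P = Add(-3, 3) = 0)
X = Mul(I, Pow(42, Rational(1, 2))) (X = Pow(Add(-4, -38), Rational(1, 2)) = Pow(-42, Rational(1, 2)) = Mul(I, Pow(42, Rational(1, 2))) ≈ Mul(6.4807, I))
x = 0 (x = Mul(0, 11) = 0)
Function('L')(M) = Mul(Rational(5, 2), M, Add(M, Mul(I, Pow(42, Rational(1, 2))))) (Function('L')(M) = Mul(Rational(5, 2), Mul(Add(M, 0), Add(M, Mul(I, Pow(42, Rational(1, 2)))))) = Mul(Rational(5, 2), Mul(M, Add(M, Mul(I, Pow(42, Rational(1, 2)))))) = Mul(Rational(5, 2), M, Add(M, Mul(I, Pow(42, Rational(1, 2))))))
Add(Add(Function('L')(-115), 278163), 75395) = Add(Add(Mul(Rational(5, 2), -115, Add(-115, Mul(I, Pow(42, Rational(1, 2))))), 278163), 75395) = Add(Add(Add(Rational(66125, 2), Mul(Rational(-575, 2), I, Pow(42, Rational(1, 2)))), 278163), 75395) = Add(Add(Rational(622451, 2), Mul(Rational(-575, 2), I, Pow(42, Rational(1, 2)))), 75395) = Add(Rational(773241, 2), Mul(Rational(-575, 2), I, Pow(42, Rational(1, 2))))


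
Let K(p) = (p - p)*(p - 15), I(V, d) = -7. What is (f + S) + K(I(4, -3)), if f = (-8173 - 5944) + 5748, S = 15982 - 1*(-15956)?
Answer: 23569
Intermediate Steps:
S = 31938 (S = 15982 + 15956 = 31938)
K(p) = 0 (K(p) = 0*(-15 + p) = 0)
f = -8369 (f = -14117 + 5748 = -8369)
(f + S) + K(I(4, -3)) = (-8369 + 31938) + 0 = 23569 + 0 = 23569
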